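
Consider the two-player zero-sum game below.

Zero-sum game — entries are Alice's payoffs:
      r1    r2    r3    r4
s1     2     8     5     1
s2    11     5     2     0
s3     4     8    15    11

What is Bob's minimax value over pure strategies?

8

The worst case (largest entry) in each column is r1: 11, r2: 8, r3: 15, r4: 11.
The best (smallest) of these is 8.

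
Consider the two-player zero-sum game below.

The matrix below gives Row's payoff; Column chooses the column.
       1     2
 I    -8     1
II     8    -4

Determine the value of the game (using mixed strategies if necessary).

-8/7

Row minima are -8 and -4, so Row's maximin is -4; column maxima are 8 and 1, so Column's minimax is 1. These differ, so the equilibrium is in mixed strategies.
Let Row play I with probability p. Column is indifferent when −8p + 8(1−p) = p − 4(1−p), giving p = 4/7.
Let Column play 1 with probability q. Row is indifferent when −8q + (1−q) = 8q − 4(1−q), giving q = 5/21.
The value is -8·(5/21) + (1)·(16/21) = -8/7.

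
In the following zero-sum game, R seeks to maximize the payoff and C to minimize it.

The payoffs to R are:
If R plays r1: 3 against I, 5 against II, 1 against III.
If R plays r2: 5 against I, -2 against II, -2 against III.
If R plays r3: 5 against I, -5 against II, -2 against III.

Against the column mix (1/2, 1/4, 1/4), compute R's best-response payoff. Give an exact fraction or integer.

3

r1: (3)·(1/2) + (5)·(1/4) + (1)·(1/4) = 3.
r2: (5)·(1/2) + (-2)·(1/4) + (-2)·(1/4) = 3/2.
r3: (5)·(1/2) + (-5)·(1/4) + (-2)·(1/4) = 3/4.
The best pure response is r1 with expected payoff 3.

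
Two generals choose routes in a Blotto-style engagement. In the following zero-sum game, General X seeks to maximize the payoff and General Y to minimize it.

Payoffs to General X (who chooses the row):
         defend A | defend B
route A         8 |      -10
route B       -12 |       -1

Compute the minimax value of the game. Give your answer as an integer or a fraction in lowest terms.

-128/29

Row minima are -10 and -12, so General X's maximin is -10; column maxima are 8 and -1, so General Y's minimax is -1. These differ, so the equilibrium is in mixed strategies.
Let General X play route A with probability p. General Y is indifferent when 8p − 12(1−p) = −10p − (1−p), giving p = 11/29.
Let General Y play defend A with probability q. General X is indifferent when 8q − 10(1−q) = −12q − (1−q), giving q = 9/29.
The value is 8·(9/29) + (-10)·(20/29) = -128/29.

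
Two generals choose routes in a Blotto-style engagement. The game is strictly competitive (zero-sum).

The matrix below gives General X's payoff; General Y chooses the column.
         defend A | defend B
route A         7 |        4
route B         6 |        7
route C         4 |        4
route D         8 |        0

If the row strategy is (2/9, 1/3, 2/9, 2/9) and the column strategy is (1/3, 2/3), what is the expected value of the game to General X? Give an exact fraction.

130/27

Against (1/3, 2/3), each row's expected payoff is route A: 5; route B: 20/3; route C: 4; route D: 8/3.
Taking the (2/9, 1/3, 2/9, 2/9)-weighted average: (2/9)·(5) + (1/3)·(20/3) + (2/9)·(4) + (2/9)·(8/3) = 130/27.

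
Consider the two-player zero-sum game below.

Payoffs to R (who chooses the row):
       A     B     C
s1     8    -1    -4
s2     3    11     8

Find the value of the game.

76/17

Column B is strictly dominated by C for C (it gives R more in every row).
The remaining 2×2 game on (s1, s2) × (A, C) has no saddle point. Let R play s1 with probability p; indifference gives 8p + 3(1−p) = −4p + 8(1−p), so p = 5/17.
Similarly C's optimal q on A is 12/17, and the value is 8·(12/17) + (-4)·(5/17) = 76/17.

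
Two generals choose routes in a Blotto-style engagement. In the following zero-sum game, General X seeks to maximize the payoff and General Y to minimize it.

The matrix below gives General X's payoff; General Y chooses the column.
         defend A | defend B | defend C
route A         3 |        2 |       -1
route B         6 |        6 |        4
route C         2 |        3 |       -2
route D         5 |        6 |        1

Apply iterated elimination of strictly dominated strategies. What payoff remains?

4

Column defend B is strictly dominated by defend C for General Y (-1<2, 4<6, -2<3, 1<6); eliminate defend B.
Row route C is strictly dominated by row route A (3>2, -1>-2); eliminate route C.
Row route A is strictly dominated by row route B (6>3, 4>-1); eliminate route A.
Row route D is strictly dominated by row route B (6>5, 4>1); eliminate route D.
Column defend A is strictly dominated by defend C for General Y (4<6); eliminate defend A.
Only (route B, defend C) remains, with payoff 4.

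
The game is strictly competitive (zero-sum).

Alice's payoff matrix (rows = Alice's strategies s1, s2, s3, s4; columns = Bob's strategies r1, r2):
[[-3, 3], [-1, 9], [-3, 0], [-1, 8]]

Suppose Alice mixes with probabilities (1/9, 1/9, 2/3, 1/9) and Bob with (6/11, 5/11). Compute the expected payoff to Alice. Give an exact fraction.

-38/99

Against (6/11, 5/11), each row's expected payoff is s1: -3/11; s2: 39/11; s3: -18/11; s4: 34/11.
Taking the (1/9, 1/9, 2/3, 1/9)-weighted average: (1/9)·(-3/11) + (1/9)·(39/11) + (2/3)·(-18/11) + (1/9)·(34/11) = -38/99.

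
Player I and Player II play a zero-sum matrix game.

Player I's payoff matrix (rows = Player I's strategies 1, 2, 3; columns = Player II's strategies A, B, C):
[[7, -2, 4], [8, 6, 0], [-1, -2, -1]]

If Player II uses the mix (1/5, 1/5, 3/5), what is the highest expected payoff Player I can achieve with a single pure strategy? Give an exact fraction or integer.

17/5

1: (7)·(1/5) + (-2)·(1/5) + (4)·(3/5) = 17/5.
2: (8)·(1/5) + (6)·(1/5) + (0)·(3/5) = 14/5.
3: (-1)·(1/5) + (-2)·(1/5) + (-1)·(3/5) = -6/5.
The best pure response is 1 with expected payoff 17/5.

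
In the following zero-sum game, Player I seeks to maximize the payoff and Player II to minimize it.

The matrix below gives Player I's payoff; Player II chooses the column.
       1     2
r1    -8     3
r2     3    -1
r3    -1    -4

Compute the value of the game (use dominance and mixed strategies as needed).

1/15

Row r3 is strictly dominated by row r2, so Player I never plays it.
The remaining 2×2 game on (r1, r2) × (1, 2) has no saddle point. Let Player I play r1 with probability p; indifference gives −8p + 3(1−p) = 3p − (1−p), so p = 4/15.
Similarly Player II's optimal q on 1 is 4/15, and the value is -8·(4/15) + (3)·(11/15) = 1/15.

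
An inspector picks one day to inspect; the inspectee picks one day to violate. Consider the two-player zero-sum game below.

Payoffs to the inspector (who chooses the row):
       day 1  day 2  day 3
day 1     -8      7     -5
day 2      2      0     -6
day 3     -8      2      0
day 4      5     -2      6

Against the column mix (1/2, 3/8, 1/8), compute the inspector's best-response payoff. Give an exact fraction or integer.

5/2

day 1: (-8)·(1/2) + (7)·(3/8) + (-5)·(1/8) = -2.
day 2: (2)·(1/2) + (0)·(3/8) + (-6)·(1/8) = 1/4.
day 3: (-8)·(1/2) + (2)·(3/8) + (0)·(1/8) = -13/4.
day 4: (5)·(1/2) + (-2)·(3/8) + (6)·(1/8) = 5/2.
The best pure response is day 4 with expected payoff 5/2.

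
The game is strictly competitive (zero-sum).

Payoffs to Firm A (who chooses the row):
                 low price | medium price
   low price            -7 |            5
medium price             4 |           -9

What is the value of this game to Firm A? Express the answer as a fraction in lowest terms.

Row minima are -7 and -9, so Firm A's maximin is -7; column maxima are 4 and 5, so Firm B's minimax is 4. These differ, so the equilibrium is in mixed strategies.
Let Firm A play low price with probability p. Firm B is indifferent when −7p + 4(1−p) = 5p − 9(1−p), giving p = 13/25.
Let Firm B play low price with probability q. Firm A is indifferent when −7q + 5(1−q) = 4q − 9(1−q), giving q = 14/25.
The value is -7·(14/25) + (5)·(11/25) = -43/25.

-43/25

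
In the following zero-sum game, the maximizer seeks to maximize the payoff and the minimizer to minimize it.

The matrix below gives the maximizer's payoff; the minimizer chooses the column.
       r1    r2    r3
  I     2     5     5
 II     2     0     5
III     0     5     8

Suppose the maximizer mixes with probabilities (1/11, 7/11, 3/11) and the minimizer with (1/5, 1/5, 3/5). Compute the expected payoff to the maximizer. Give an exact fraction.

Against (1/5, 1/5, 3/5), each row's expected payoff is I: 22/5; II: 17/5; III: 29/5.
Taking the (1/11, 7/11, 3/11)-weighted average: (1/11)·(22/5) + (7/11)·(17/5) + (3/11)·(29/5) = 228/55.

228/55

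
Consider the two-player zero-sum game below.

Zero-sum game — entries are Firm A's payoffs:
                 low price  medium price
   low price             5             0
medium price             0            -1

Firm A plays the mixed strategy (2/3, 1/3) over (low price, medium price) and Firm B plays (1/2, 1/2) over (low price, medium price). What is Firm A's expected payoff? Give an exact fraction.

Against (1/2, 1/2), each row's expected payoff is low price: 5/2; medium price: -1/2.
Taking the (2/3, 1/3)-weighted average: (2/3)·(5/2) + (1/3)·(-1/2) = 3/2.

3/2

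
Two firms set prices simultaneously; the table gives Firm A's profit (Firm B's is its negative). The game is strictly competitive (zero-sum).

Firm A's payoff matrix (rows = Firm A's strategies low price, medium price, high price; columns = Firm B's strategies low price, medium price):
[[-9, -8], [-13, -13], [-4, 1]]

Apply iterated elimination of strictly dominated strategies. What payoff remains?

Row low price is strictly dominated by row high price (-4>-9, 1>-8); eliminate low price.
Row medium price is strictly dominated by row high price (-4>-13, 1>-13); eliminate medium price.
Column medium price is strictly dominated by low price for Firm B (-4<1); eliminate medium price.
Only (high price, low price) remains, with payoff -4.

-4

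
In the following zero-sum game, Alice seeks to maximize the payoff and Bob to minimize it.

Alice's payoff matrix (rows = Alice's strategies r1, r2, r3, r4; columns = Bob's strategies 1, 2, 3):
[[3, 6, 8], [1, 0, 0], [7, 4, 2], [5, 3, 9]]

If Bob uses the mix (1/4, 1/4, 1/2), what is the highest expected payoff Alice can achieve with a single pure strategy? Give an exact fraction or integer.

13/2

r1: (3)·(1/4) + (6)·(1/4) + (8)·(1/2) = 25/4.
r2: (1)·(1/4) + (0)·(1/4) + (0)·(1/2) = 1/4.
r3: (7)·(1/4) + (4)·(1/4) + (2)·(1/2) = 15/4.
r4: (5)·(1/4) + (3)·(1/4) + (9)·(1/2) = 13/2.
The best pure response is r4 with expected payoff 13/2.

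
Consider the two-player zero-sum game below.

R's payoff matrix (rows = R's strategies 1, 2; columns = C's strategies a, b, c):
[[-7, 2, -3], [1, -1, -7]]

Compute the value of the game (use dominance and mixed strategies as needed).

-13/3

Column b is strictly dominated by c for C (it gives R more in every row).
The remaining 2×2 game on (1, 2) × (a, c) has no saddle point. Let R play 1 with probability p; indifference gives −7p + (1−p) = −3p − 7(1−p), so p = 2/3.
Similarly C's optimal q on a is 1/3, and the value is -7·(1/3) + (-3)·(2/3) = -13/3.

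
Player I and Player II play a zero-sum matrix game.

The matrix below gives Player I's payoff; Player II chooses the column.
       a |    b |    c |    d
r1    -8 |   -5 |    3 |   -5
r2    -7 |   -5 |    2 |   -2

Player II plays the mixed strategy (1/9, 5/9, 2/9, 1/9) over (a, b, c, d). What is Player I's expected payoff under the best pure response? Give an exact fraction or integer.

-10/3

r1: (-8)·(1/9) + (-5)·(5/9) + (3)·(2/9) + (-5)·(1/9) = -32/9.
r2: (-7)·(1/9) + (-5)·(5/9) + (2)·(2/9) + (-2)·(1/9) = -10/3.
The best pure response is r2 with expected payoff -10/3.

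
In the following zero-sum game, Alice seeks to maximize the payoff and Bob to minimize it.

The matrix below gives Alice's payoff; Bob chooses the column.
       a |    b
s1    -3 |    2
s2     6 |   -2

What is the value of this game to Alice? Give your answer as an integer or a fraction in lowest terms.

6/13

Row minima are -3 and -2, so Alice's maximin is -2; column maxima are 6 and 2, so Bob's minimax is 2. These differ, so the equilibrium is in mixed strategies.
Let Alice play s1 with probability p. Bob is indifferent when −3p + 6(1−p) = 2p − 2(1−p), giving p = 8/13.
Let Bob play a with probability q. Alice is indifferent when −3q + 2(1−q) = 6q − 2(1−q), giving q = 4/13.
The value is -3·(4/13) + (2)·(9/13) = 6/13.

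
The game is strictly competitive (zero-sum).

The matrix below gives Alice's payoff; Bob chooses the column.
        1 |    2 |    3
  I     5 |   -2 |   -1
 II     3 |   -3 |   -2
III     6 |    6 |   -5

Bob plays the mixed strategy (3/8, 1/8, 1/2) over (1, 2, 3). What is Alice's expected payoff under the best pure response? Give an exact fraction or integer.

9/8

I: (5)·(3/8) + (-2)·(1/8) + (-1)·(1/2) = 9/8.
II: (3)·(3/8) + (-3)·(1/8) + (-2)·(1/2) = -1/4.
III: (6)·(3/8) + (6)·(1/8) + (-5)·(1/2) = 1/2.
The best pure response is I with expected payoff 9/8.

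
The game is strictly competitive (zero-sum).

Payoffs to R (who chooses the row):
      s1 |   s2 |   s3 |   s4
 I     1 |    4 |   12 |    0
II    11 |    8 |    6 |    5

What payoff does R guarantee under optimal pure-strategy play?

Row minima: 0, 5 → R's maximin is 5.
Column maxima: 11, 8, 12, 5 → C's minimax is 5.
They coincide at (II, s4), so the value is 5.

5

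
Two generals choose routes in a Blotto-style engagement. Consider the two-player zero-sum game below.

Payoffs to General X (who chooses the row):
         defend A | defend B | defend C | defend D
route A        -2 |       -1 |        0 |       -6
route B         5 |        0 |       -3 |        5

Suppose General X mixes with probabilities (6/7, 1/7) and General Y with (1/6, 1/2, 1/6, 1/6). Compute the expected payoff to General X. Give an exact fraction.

Against (1/6, 1/2, 1/6, 1/6), each row's expected payoff is route A: -11/6; route B: 7/6.
Taking the (6/7, 1/7)-weighted average: (6/7)·(-11/6) + (1/7)·(7/6) = -59/42.

-59/42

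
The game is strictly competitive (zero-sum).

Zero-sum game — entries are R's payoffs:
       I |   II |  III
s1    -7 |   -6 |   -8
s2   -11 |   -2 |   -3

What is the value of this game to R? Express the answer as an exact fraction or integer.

Column II is strictly dominated by III for C (it gives R more in every row).
The remaining 2×2 game on (s1, s2) × (I, III) has no saddle point. Let R play s1 with probability p; indifference gives −7p − 11(1−p) = −8p − 3(1−p), so p = 8/9.
Similarly C's optimal q on I is 5/9, and the value is -7·(5/9) + (-8)·(4/9) = -67/9.

-67/9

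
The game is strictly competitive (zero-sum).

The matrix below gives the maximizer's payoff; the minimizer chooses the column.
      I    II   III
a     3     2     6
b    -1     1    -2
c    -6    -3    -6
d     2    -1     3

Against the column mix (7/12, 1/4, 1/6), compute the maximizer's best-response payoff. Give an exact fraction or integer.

a: (3)·(7/12) + (2)·(1/4) + (6)·(1/6) = 13/4.
b: (-1)·(7/12) + (1)·(1/4) + (-2)·(1/6) = -2/3.
c: (-6)·(7/12) + (-3)·(1/4) + (-6)·(1/6) = -21/4.
d: (2)·(7/12) + (-1)·(1/4) + (3)·(1/6) = 17/12.
The best pure response is a with expected payoff 13/4.

13/4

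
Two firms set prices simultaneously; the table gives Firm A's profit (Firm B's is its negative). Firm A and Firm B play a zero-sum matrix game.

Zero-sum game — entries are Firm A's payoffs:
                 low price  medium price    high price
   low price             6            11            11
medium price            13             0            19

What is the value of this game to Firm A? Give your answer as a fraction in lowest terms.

143/18

Column high price is strictly dominated by low price for Firm B (it gives Firm A more in every row).
The remaining 2×2 game on (low price, medium price) × (low price, medium price) has no saddle point. Let Firm A play low price with probability p; indifference gives 6p + 13(1−p) = 11p, so p = 13/18.
Similarly Firm B's optimal q on low price is 11/18, and the value is 6·(11/18) + (11)·(7/18) = 143/18.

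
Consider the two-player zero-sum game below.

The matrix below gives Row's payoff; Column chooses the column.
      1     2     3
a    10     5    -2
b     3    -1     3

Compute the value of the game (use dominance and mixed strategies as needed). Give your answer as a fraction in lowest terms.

13/11

Column 1 is strictly dominated by 2 for Column (it gives Row more in every row).
The remaining 2×2 game on (a, b) × (2, 3) has no saddle point. Let Row play a with probability p; indifference gives 5p − (1−p) = −2p + 3(1−p), so p = 4/11.
Similarly Column's optimal q on 2 is 5/11, and the value is 5·(5/11) + (-2)·(6/11) = 13/11.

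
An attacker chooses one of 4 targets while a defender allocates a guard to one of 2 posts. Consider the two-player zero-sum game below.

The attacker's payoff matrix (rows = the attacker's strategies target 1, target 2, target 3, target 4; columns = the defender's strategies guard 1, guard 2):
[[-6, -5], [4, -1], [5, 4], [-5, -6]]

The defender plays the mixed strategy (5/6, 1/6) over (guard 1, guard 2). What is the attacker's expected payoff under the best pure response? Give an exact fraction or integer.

29/6

target 1: (-6)·(5/6) + (-5)·(1/6) = -35/6.
target 2: (4)·(5/6) + (-1)·(1/6) = 19/6.
target 3: (5)·(5/6) + (4)·(1/6) = 29/6.
target 4: (-5)·(5/6) + (-6)·(1/6) = -31/6.
The best pure response is target 3 with expected payoff 29/6.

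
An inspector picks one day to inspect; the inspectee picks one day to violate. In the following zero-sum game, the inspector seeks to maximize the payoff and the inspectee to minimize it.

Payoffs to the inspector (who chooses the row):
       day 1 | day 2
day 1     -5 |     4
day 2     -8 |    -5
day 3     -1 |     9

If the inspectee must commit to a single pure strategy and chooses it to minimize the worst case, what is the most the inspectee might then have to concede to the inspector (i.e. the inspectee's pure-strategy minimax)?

The worst case (largest entry) in each column is day 1: -1, day 2: 9.
The best (smallest) of these is -1.

-1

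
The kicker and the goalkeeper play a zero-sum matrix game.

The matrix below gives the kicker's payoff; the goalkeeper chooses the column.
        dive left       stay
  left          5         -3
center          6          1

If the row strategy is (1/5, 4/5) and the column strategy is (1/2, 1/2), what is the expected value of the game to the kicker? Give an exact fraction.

Against (1/2, 1/2), each row's expected payoff is left: 1; center: 7/2.
Taking the (1/5, 4/5)-weighted average: (1/5)·(1) + (4/5)·(7/2) = 3.

3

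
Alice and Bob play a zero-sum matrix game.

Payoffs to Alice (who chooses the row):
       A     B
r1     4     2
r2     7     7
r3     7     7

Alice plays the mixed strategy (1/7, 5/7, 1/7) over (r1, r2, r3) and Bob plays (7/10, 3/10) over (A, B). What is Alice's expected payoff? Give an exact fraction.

227/35

Against (7/10, 3/10), each row's expected payoff is r1: 17/5; r2: 7; r3: 7.
Taking the (1/7, 5/7, 1/7)-weighted average: (1/7)·(17/5) + (5/7)·(7) + (1/7)·(7) = 227/35.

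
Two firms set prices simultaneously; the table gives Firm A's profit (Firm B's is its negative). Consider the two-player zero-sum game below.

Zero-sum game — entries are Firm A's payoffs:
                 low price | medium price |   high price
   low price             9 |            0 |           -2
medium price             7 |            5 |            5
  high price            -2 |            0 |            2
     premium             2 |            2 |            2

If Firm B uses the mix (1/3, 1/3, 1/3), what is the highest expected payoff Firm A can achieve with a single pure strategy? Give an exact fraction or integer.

17/3

low price: (9)·(1/3) + (0)·(1/3) + (-2)·(1/3) = 7/3.
medium price: (7)·(1/3) + (5)·(1/3) + (5)·(1/3) = 17/3.
high price: (-2)·(1/3) + (0)·(1/3) + (2)·(1/3) = 0.
premium: (2)·(1/3) + (2)·(1/3) + (2)·(1/3) = 2.
The best pure response is medium price with expected payoff 17/3.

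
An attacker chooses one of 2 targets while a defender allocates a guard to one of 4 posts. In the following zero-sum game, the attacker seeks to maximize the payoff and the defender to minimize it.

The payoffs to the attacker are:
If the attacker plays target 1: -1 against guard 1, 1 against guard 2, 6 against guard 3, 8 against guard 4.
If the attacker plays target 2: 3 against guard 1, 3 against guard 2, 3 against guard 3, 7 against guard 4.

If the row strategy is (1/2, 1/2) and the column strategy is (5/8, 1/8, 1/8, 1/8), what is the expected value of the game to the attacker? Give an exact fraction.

19/8

Against (5/8, 1/8, 1/8, 1/8), each row's expected payoff is target 1: 5/4; target 2: 7/2.
Taking the (1/2, 1/2)-weighted average: (1/2)·(5/4) + (1/2)·(7/2) = 19/8.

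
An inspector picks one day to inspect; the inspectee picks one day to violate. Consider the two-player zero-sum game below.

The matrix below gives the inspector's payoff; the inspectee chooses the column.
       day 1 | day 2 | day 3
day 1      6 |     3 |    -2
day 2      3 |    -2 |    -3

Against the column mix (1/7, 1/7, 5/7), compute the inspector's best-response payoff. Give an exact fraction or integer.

-1/7

day 1: (6)·(1/7) + (3)·(1/7) + (-2)·(5/7) = -1/7.
day 2: (3)·(1/7) + (-2)·(1/7) + (-3)·(5/7) = -2.
The best pure response is day 1 with expected payoff -1/7.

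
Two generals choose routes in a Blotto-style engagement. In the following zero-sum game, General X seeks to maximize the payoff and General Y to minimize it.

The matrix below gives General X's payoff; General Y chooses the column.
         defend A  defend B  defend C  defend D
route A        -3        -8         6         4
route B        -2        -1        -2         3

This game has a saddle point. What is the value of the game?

-2

Row minima: -8, -2 → General X's maximin is -2.
Column maxima: -2, -1, 6, 4 → General Y's minimax is -2.
They coincide at (route B, defend A), so the value is -2.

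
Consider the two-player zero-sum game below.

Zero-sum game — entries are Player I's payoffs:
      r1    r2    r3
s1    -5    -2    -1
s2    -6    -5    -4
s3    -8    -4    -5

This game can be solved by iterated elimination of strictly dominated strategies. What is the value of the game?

Column r3 is strictly dominated by r1 for Player II (-5<-1, -6<-4, -8<-5); eliminate r3.
Row s3 is strictly dominated by row s1 (-5>-8, -2>-4); eliminate s3.
Row s2 is strictly dominated by row s1 (-5>-6, -2>-5); eliminate s2.
Column r2 is strictly dominated by r1 for Player II (-5<-2); eliminate r2.
Only (s1, r1) remains, with payoff -5.

-5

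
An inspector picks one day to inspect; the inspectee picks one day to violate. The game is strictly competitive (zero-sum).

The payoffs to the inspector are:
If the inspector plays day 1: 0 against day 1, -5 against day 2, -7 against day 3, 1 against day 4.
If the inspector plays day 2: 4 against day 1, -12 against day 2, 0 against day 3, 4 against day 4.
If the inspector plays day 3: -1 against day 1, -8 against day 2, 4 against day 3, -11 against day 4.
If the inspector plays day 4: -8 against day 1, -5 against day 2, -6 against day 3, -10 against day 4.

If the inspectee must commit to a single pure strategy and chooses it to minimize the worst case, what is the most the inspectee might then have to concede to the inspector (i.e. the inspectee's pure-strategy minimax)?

-5

The worst case (largest entry) in each column is day 1: 4, day 2: -5, day 3: 4, day 4: 4.
The best (smallest) of these is -5.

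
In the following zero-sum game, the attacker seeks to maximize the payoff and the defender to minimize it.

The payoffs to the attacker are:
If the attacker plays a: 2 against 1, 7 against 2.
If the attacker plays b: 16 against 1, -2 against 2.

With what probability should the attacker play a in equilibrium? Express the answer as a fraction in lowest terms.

18/23

Row minima are 2 and -2, so the attacker's maximin is 2; column maxima are 16 and 7, so the defender's minimax is 7. These differ, so the equilibrium is in mixed strategies.
Let the attacker play a with probability p. The defender is indifferent when 2p + 16(1−p) = 7p − 2(1−p), giving p = 18/23.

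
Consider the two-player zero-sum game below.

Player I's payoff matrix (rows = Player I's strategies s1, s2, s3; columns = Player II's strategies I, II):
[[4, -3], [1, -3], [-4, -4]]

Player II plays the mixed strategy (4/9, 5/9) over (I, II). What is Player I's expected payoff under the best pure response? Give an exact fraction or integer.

1/9

s1: (4)·(4/9) + (-3)·(5/9) = 1/9.
s2: (1)·(4/9) + (-3)·(5/9) = -11/9.
s3: (-4)·(4/9) + (-4)·(5/9) = -4.
The best pure response is s1 with expected payoff 1/9.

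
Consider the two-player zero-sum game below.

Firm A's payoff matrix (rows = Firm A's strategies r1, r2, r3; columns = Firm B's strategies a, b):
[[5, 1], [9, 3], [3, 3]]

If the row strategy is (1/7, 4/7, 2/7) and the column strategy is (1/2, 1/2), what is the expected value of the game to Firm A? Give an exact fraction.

Against (1/2, 1/2), each row's expected payoff is r1: 3; r2: 6; r3: 3.
Taking the (1/7, 4/7, 2/7)-weighted average: (1/7)·(3) + (4/7)·(6) + (2/7)·(3) = 33/7.

33/7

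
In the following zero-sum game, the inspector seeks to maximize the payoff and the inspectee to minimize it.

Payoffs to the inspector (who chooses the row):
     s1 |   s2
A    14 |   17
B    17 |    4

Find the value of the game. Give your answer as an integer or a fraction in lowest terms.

233/16

Row minima are 14 and 4, so the inspector's maximin is 14; column maxima are 17 and 17, so the inspectee's minimax is 17. These differ, so the equilibrium is in mixed strategies.
Let the inspector play A with probability p. The inspectee is indifferent when 14p + 17(1−p) = 17p + 4(1−p), giving p = 13/16.
Let the inspectee play s1 with probability q. The inspector is indifferent when 14q + 17(1−q) = 17q + 4(1−q), giving q = 13/16.
The value is 14·(13/16) + (17)·(3/16) = 233/16.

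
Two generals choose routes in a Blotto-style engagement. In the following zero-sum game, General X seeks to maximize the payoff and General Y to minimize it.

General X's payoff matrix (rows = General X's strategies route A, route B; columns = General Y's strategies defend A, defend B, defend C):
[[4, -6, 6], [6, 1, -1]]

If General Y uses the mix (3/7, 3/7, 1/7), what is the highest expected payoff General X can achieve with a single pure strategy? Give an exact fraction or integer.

20/7

route A: (4)·(3/7) + (-6)·(3/7) + (6)·(1/7) = 0.
route B: (6)·(3/7) + (1)·(3/7) + (-1)·(1/7) = 20/7.
The best pure response is route B with expected payoff 20/7.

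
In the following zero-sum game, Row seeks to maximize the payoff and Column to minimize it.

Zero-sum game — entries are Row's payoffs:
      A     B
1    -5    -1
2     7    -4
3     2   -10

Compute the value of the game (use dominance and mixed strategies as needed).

-9/5

Row 3 is strictly dominated by row 2, so Row never plays it.
The remaining 2×2 game on (1, 2) × (A, B) has no saddle point. Let Row play 1 with probability p; indifference gives −5p + 7(1−p) = −p − 4(1−p), so p = 11/15.
Similarly Column's optimal q on A is 1/5, and the value is -5·(1/5) + (-1)·(4/5) = -9/5.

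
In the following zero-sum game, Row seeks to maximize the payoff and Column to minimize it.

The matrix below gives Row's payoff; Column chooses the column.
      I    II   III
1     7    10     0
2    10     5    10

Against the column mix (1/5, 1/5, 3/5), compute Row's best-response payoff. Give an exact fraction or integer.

1: (7)·(1/5) + (10)·(1/5) + (0)·(3/5) = 17/5.
2: (10)·(1/5) + (5)·(1/5) + (10)·(3/5) = 9.
The best pure response is 2 with expected payoff 9.

9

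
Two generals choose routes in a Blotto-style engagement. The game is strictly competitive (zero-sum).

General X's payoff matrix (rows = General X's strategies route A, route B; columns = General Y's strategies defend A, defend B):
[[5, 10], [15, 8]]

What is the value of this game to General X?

55/6

Row minima are 5 and 8, so General X's maximin is 8; column maxima are 15 and 10, so General Y's minimax is 10. These differ, so the equilibrium is in mixed strategies.
Let General X play route A with probability p. General Y is indifferent when 5p + 15(1−p) = 10p + 8(1−p), giving p = 7/12.
Let General Y play defend A with probability q. General X is indifferent when 5q + 10(1−q) = 15q + 8(1−q), giving q = 1/6.
The value is 5·(1/6) + (10)·(5/6) = 55/6.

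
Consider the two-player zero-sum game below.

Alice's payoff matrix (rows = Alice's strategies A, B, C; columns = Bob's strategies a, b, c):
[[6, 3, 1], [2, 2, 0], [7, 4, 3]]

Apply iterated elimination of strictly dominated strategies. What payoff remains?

3

Row B is strictly dominated by row A (6>2, 3>2, 1>0); eliminate B.
Column a is strictly dominated by b for Bob (3<6, 4<7); eliminate a.
Row A is strictly dominated by row C (4>3, 3>1); eliminate A.
Column b is strictly dominated by c for Bob (3<4); eliminate b.
Only (C, c) remains, with payoff 3.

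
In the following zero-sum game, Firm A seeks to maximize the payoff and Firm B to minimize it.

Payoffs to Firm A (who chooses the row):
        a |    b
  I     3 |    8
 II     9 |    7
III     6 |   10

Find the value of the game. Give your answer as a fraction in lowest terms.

8

Row I is strictly dominated by row III, so Firm A never plays it.
The remaining 2×2 game on (II, III) × (a, b) has no saddle point. Let Firm A play II with probability p; indifference gives 9p + 6(1−p) = 7p + 10(1−p), so p = 2/3.
Similarly Firm B's optimal q on a is 1/2, and the value is 9·(1/2) + (7)·(1/2) = 8.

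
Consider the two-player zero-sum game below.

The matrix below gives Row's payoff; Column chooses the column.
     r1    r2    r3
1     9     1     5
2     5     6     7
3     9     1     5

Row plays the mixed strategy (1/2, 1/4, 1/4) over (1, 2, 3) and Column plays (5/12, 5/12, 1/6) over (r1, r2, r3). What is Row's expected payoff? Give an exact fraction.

83/16

Against (5/12, 5/12, 1/6), each row's expected payoff is 1: 5; 2: 23/4; 3: 5.
Taking the (1/2, 1/4, 1/4)-weighted average: (1/2)·(5) + (1/4)·(23/4) + (1/4)·(5) = 83/16.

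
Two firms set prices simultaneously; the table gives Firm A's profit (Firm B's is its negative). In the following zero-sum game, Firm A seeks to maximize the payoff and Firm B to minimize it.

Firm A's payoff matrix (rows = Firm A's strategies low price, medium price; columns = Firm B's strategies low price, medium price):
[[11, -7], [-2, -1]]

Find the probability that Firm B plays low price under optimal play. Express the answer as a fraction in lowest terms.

6/19

Row minima are -7 and -2, so Firm A's maximin is -2; column maxima are 11 and -1, so Firm B's minimax is -1. These differ, so the equilibrium is in mixed strategies.
Let Firm B play low price with probability q. Firm A is indifferent when 11q − 7(1−q) = −2q − (1−q), giving q = 6/19.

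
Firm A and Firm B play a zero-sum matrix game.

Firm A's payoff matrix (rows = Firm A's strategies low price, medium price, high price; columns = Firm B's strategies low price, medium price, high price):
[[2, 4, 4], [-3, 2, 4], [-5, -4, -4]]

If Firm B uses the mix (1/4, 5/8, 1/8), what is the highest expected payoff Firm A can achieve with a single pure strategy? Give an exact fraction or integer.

7/2

low price: (2)·(1/4) + (4)·(5/8) + (4)·(1/8) = 7/2.
medium price: (-3)·(1/4) + (2)·(5/8) + (4)·(1/8) = 1.
high price: (-5)·(1/4) + (-4)·(5/8) + (-4)·(1/8) = -17/4.
The best pure response is low price with expected payoff 7/2.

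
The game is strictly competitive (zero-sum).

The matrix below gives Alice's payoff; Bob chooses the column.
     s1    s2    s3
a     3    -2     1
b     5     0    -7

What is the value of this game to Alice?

Column s1 is strictly dominated by s2 for Bob (it gives Alice more in every row).
The remaining 2×2 game on (a, b) × (s2, s3) has no saddle point. Let Alice play a with probability p; indifference gives −2p = p − 7(1−p), so p = 7/10.
Similarly Bob's optimal q on s2 is 4/5, and the value is -2·(4/5) + (1)·(1/5) = -7/5.

-7/5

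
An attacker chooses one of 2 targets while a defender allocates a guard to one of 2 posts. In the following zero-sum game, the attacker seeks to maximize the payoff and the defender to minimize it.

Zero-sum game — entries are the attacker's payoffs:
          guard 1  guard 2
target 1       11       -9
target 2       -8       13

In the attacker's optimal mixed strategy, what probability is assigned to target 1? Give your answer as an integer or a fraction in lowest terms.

Row minima are -9 and -8, so the attacker's maximin is -8; column maxima are 11 and 13, so the defender's minimax is 11. These differ, so the equilibrium is in mixed strategies.
Let the attacker play target 1 with probability p. The defender is indifferent when 11p − 8(1−p) = −9p + 13(1−p), giving p = 21/41.

21/41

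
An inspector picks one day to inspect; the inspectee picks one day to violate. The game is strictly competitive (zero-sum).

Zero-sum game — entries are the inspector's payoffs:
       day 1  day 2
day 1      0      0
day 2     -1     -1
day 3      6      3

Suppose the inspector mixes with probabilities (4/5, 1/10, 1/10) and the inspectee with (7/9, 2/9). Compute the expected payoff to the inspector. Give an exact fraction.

13/30

Against (7/9, 2/9), each row's expected payoff is day 1: 0; day 2: -1; day 3: 16/3.
Taking the (4/5, 1/10, 1/10)-weighted average: (4/5)·(0) + (1/10)·(-1) + (1/10)·(16/3) = 13/30.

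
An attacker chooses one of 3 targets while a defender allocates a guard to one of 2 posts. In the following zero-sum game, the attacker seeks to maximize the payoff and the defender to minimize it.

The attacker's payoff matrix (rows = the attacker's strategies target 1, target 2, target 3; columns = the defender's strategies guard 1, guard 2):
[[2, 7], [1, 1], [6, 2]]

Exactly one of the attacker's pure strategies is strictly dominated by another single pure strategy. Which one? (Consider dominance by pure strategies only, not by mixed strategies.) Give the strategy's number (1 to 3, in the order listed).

2

Compare target 2 with target 1: 2 > 1, 7 > 1.
So target 1 strictly dominates target 2 for the attacker; target 2 is strictly dominated.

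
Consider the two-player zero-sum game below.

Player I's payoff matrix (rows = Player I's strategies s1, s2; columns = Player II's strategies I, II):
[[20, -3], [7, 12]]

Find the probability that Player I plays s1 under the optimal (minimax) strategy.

5/28

Row minima are -3 and 7, so Player I's maximin is 7; column maxima are 20 and 12, so Player II's minimax is 12. These differ, so the equilibrium is in mixed strategies.
Let Player I play s1 with probability p. Player II is indifferent when 20p + 7(1−p) = −3p + 12(1−p), giving p = 5/28.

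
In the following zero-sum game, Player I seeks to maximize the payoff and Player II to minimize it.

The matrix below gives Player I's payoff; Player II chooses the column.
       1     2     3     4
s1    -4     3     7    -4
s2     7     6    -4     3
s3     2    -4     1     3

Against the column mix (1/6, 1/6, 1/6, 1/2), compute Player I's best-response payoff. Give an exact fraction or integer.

3

s1: (-4)·(1/6) + (3)·(1/6) + (7)·(1/6) + (-4)·(1/2) = -1.
s2: (7)·(1/6) + (6)·(1/6) + (-4)·(1/6) + (3)·(1/2) = 3.
s3: (2)·(1/6) + (-4)·(1/6) + (1)·(1/6) + (3)·(1/2) = 4/3.
The best pure response is s2 with expected payoff 3.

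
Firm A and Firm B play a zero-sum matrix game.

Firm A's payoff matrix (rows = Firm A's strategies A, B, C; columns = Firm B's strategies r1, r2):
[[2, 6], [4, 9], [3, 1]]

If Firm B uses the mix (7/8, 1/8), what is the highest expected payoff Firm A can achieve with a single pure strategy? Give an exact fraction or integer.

37/8

A: (2)·(7/8) + (6)·(1/8) = 5/2.
B: (4)·(7/8) + (9)·(1/8) = 37/8.
C: (3)·(7/8) + (1)·(1/8) = 11/4.
The best pure response is B with expected payoff 37/8.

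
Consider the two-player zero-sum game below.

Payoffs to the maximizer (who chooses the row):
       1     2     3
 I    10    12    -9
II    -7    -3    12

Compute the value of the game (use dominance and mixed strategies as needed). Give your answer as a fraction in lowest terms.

3/2

Column 2 is strictly dominated by 1 for the minimizer (it gives the maximizer more in every row).
The remaining 2×2 game on (I, II) × (1, 3) has no saddle point. Let the maximizer play I with probability p; indifference gives 10p − 7(1−p) = −9p + 12(1−p), so p = 1/2.
Similarly the minimizer's optimal q on 1 is 21/38, and the value is 10·(21/38) + (-9)·(17/38) = 3/2.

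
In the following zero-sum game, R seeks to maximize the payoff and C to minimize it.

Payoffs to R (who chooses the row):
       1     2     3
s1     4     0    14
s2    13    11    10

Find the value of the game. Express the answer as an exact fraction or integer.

Column 1 is strictly dominated by 2 for C (it gives R more in every row).
The remaining 2×2 game on (s1, s2) × (2, 3) has no saddle point. Let R play s1 with probability p; indifference gives 11(1−p) = 14p + 10(1−p), so p = 1/15.
Similarly C's optimal q on 2 is 4/15, and the value is 0·(4/15) + (14)·(11/15) = 154/15.

154/15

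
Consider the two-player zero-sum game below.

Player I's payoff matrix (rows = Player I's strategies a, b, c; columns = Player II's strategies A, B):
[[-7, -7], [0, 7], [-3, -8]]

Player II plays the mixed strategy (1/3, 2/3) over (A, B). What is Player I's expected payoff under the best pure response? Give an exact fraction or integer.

a: (-7)·(1/3) + (-7)·(2/3) = -7.
b: (0)·(1/3) + (7)·(2/3) = 14/3.
c: (-3)·(1/3) + (-8)·(2/3) = -19/3.
The best pure response is b with expected payoff 14/3.

14/3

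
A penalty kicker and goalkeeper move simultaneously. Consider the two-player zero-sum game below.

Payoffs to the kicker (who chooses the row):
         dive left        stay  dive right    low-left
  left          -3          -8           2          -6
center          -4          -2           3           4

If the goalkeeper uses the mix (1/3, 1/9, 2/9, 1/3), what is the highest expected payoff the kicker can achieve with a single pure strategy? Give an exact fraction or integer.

left: (-3)·(1/3) + (-8)·(1/9) + (2)·(2/9) + (-6)·(1/3) = -31/9.
center: (-4)·(1/3) + (-2)·(1/9) + (3)·(2/9) + (4)·(1/3) = 4/9.
The best pure response is center with expected payoff 4/9.

4/9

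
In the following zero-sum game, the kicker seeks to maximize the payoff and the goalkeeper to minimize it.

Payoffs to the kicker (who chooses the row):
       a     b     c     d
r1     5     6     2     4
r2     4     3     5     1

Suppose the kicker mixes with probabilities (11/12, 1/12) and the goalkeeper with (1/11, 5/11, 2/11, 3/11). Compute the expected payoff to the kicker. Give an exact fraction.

593/132

Against (1/11, 5/11, 2/11, 3/11), each row's expected payoff is r1: 51/11; r2: 32/11.
Taking the (11/12, 1/12)-weighted average: (11/12)·(51/11) + (1/12)·(32/11) = 593/132.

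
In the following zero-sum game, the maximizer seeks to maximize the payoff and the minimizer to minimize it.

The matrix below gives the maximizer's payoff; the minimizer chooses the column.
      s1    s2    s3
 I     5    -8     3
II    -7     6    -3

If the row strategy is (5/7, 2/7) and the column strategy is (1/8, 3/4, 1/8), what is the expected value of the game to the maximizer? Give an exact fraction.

Against (1/8, 3/4, 1/8), each row's expected payoff is I: -5; II: 13/4.
Taking the (5/7, 2/7)-weighted average: (5/7)·(-5) + (2/7)·(13/4) = -37/14.

-37/14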